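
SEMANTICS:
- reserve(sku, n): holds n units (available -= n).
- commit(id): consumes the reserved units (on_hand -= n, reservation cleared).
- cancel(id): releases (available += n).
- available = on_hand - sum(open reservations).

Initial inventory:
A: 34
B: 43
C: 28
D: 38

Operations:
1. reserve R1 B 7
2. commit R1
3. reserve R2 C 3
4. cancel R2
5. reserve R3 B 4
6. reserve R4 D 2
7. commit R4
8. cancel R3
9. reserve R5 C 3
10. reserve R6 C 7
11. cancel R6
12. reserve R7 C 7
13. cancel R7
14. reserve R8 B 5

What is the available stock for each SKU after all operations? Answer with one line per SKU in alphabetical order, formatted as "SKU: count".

Answer: A: 34
B: 31
C: 25
D: 36

Derivation:
Step 1: reserve R1 B 7 -> on_hand[A=34 B=43 C=28 D=38] avail[A=34 B=36 C=28 D=38] open={R1}
Step 2: commit R1 -> on_hand[A=34 B=36 C=28 D=38] avail[A=34 B=36 C=28 D=38] open={}
Step 3: reserve R2 C 3 -> on_hand[A=34 B=36 C=28 D=38] avail[A=34 B=36 C=25 D=38] open={R2}
Step 4: cancel R2 -> on_hand[A=34 B=36 C=28 D=38] avail[A=34 B=36 C=28 D=38] open={}
Step 5: reserve R3 B 4 -> on_hand[A=34 B=36 C=28 D=38] avail[A=34 B=32 C=28 D=38] open={R3}
Step 6: reserve R4 D 2 -> on_hand[A=34 B=36 C=28 D=38] avail[A=34 B=32 C=28 D=36] open={R3,R4}
Step 7: commit R4 -> on_hand[A=34 B=36 C=28 D=36] avail[A=34 B=32 C=28 D=36] open={R3}
Step 8: cancel R3 -> on_hand[A=34 B=36 C=28 D=36] avail[A=34 B=36 C=28 D=36] open={}
Step 9: reserve R5 C 3 -> on_hand[A=34 B=36 C=28 D=36] avail[A=34 B=36 C=25 D=36] open={R5}
Step 10: reserve R6 C 7 -> on_hand[A=34 B=36 C=28 D=36] avail[A=34 B=36 C=18 D=36] open={R5,R6}
Step 11: cancel R6 -> on_hand[A=34 B=36 C=28 D=36] avail[A=34 B=36 C=25 D=36] open={R5}
Step 12: reserve R7 C 7 -> on_hand[A=34 B=36 C=28 D=36] avail[A=34 B=36 C=18 D=36] open={R5,R7}
Step 13: cancel R7 -> on_hand[A=34 B=36 C=28 D=36] avail[A=34 B=36 C=25 D=36] open={R5}
Step 14: reserve R8 B 5 -> on_hand[A=34 B=36 C=28 D=36] avail[A=34 B=31 C=25 D=36] open={R5,R8}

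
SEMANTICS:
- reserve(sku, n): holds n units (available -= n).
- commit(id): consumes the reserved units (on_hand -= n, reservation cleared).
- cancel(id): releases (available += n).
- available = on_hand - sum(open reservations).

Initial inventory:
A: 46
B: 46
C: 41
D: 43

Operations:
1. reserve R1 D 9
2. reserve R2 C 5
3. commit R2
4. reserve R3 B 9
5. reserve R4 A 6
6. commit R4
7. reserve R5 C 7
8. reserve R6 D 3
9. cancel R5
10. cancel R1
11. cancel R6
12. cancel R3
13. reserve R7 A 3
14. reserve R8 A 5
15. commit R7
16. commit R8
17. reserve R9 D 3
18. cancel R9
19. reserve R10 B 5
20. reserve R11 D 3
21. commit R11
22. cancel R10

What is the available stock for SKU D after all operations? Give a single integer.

Answer: 40

Derivation:
Step 1: reserve R1 D 9 -> on_hand[A=46 B=46 C=41 D=43] avail[A=46 B=46 C=41 D=34] open={R1}
Step 2: reserve R2 C 5 -> on_hand[A=46 B=46 C=41 D=43] avail[A=46 B=46 C=36 D=34] open={R1,R2}
Step 3: commit R2 -> on_hand[A=46 B=46 C=36 D=43] avail[A=46 B=46 C=36 D=34] open={R1}
Step 4: reserve R3 B 9 -> on_hand[A=46 B=46 C=36 D=43] avail[A=46 B=37 C=36 D=34] open={R1,R3}
Step 5: reserve R4 A 6 -> on_hand[A=46 B=46 C=36 D=43] avail[A=40 B=37 C=36 D=34] open={R1,R3,R4}
Step 6: commit R4 -> on_hand[A=40 B=46 C=36 D=43] avail[A=40 B=37 C=36 D=34] open={R1,R3}
Step 7: reserve R5 C 7 -> on_hand[A=40 B=46 C=36 D=43] avail[A=40 B=37 C=29 D=34] open={R1,R3,R5}
Step 8: reserve R6 D 3 -> on_hand[A=40 B=46 C=36 D=43] avail[A=40 B=37 C=29 D=31] open={R1,R3,R5,R6}
Step 9: cancel R5 -> on_hand[A=40 B=46 C=36 D=43] avail[A=40 B=37 C=36 D=31] open={R1,R3,R6}
Step 10: cancel R1 -> on_hand[A=40 B=46 C=36 D=43] avail[A=40 B=37 C=36 D=40] open={R3,R6}
Step 11: cancel R6 -> on_hand[A=40 B=46 C=36 D=43] avail[A=40 B=37 C=36 D=43] open={R3}
Step 12: cancel R3 -> on_hand[A=40 B=46 C=36 D=43] avail[A=40 B=46 C=36 D=43] open={}
Step 13: reserve R7 A 3 -> on_hand[A=40 B=46 C=36 D=43] avail[A=37 B=46 C=36 D=43] open={R7}
Step 14: reserve R8 A 5 -> on_hand[A=40 B=46 C=36 D=43] avail[A=32 B=46 C=36 D=43] open={R7,R8}
Step 15: commit R7 -> on_hand[A=37 B=46 C=36 D=43] avail[A=32 B=46 C=36 D=43] open={R8}
Step 16: commit R8 -> on_hand[A=32 B=46 C=36 D=43] avail[A=32 B=46 C=36 D=43] open={}
Step 17: reserve R9 D 3 -> on_hand[A=32 B=46 C=36 D=43] avail[A=32 B=46 C=36 D=40] open={R9}
Step 18: cancel R9 -> on_hand[A=32 B=46 C=36 D=43] avail[A=32 B=46 C=36 D=43] open={}
Step 19: reserve R10 B 5 -> on_hand[A=32 B=46 C=36 D=43] avail[A=32 B=41 C=36 D=43] open={R10}
Step 20: reserve R11 D 3 -> on_hand[A=32 B=46 C=36 D=43] avail[A=32 B=41 C=36 D=40] open={R10,R11}
Step 21: commit R11 -> on_hand[A=32 B=46 C=36 D=40] avail[A=32 B=41 C=36 D=40] open={R10}
Step 22: cancel R10 -> on_hand[A=32 B=46 C=36 D=40] avail[A=32 B=46 C=36 D=40] open={}
Final available[D] = 40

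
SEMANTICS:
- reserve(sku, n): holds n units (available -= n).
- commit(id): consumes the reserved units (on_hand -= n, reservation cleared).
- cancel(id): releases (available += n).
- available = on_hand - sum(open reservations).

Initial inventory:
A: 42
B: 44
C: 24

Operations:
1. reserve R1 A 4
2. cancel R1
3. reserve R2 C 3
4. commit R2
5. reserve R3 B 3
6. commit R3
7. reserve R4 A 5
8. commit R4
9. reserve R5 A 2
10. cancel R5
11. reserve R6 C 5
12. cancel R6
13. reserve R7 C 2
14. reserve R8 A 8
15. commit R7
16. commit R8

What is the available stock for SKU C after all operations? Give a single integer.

Answer: 19

Derivation:
Step 1: reserve R1 A 4 -> on_hand[A=42 B=44 C=24] avail[A=38 B=44 C=24] open={R1}
Step 2: cancel R1 -> on_hand[A=42 B=44 C=24] avail[A=42 B=44 C=24] open={}
Step 3: reserve R2 C 3 -> on_hand[A=42 B=44 C=24] avail[A=42 B=44 C=21] open={R2}
Step 4: commit R2 -> on_hand[A=42 B=44 C=21] avail[A=42 B=44 C=21] open={}
Step 5: reserve R3 B 3 -> on_hand[A=42 B=44 C=21] avail[A=42 B=41 C=21] open={R3}
Step 6: commit R3 -> on_hand[A=42 B=41 C=21] avail[A=42 B=41 C=21] open={}
Step 7: reserve R4 A 5 -> on_hand[A=42 B=41 C=21] avail[A=37 B=41 C=21] open={R4}
Step 8: commit R4 -> on_hand[A=37 B=41 C=21] avail[A=37 B=41 C=21] open={}
Step 9: reserve R5 A 2 -> on_hand[A=37 B=41 C=21] avail[A=35 B=41 C=21] open={R5}
Step 10: cancel R5 -> on_hand[A=37 B=41 C=21] avail[A=37 B=41 C=21] open={}
Step 11: reserve R6 C 5 -> on_hand[A=37 B=41 C=21] avail[A=37 B=41 C=16] open={R6}
Step 12: cancel R6 -> on_hand[A=37 B=41 C=21] avail[A=37 B=41 C=21] open={}
Step 13: reserve R7 C 2 -> on_hand[A=37 B=41 C=21] avail[A=37 B=41 C=19] open={R7}
Step 14: reserve R8 A 8 -> on_hand[A=37 B=41 C=21] avail[A=29 B=41 C=19] open={R7,R8}
Step 15: commit R7 -> on_hand[A=37 B=41 C=19] avail[A=29 B=41 C=19] open={R8}
Step 16: commit R8 -> on_hand[A=29 B=41 C=19] avail[A=29 B=41 C=19] open={}
Final available[C] = 19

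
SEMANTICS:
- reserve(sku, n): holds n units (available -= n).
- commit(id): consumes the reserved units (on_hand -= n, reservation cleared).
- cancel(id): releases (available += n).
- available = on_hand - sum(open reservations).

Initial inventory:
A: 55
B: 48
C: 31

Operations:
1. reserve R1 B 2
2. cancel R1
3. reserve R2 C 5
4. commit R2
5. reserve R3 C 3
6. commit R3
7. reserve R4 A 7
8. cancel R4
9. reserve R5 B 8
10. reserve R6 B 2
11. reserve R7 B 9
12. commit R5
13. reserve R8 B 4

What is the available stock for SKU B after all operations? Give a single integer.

Answer: 25

Derivation:
Step 1: reserve R1 B 2 -> on_hand[A=55 B=48 C=31] avail[A=55 B=46 C=31] open={R1}
Step 2: cancel R1 -> on_hand[A=55 B=48 C=31] avail[A=55 B=48 C=31] open={}
Step 3: reserve R2 C 5 -> on_hand[A=55 B=48 C=31] avail[A=55 B=48 C=26] open={R2}
Step 4: commit R2 -> on_hand[A=55 B=48 C=26] avail[A=55 B=48 C=26] open={}
Step 5: reserve R3 C 3 -> on_hand[A=55 B=48 C=26] avail[A=55 B=48 C=23] open={R3}
Step 6: commit R3 -> on_hand[A=55 B=48 C=23] avail[A=55 B=48 C=23] open={}
Step 7: reserve R4 A 7 -> on_hand[A=55 B=48 C=23] avail[A=48 B=48 C=23] open={R4}
Step 8: cancel R4 -> on_hand[A=55 B=48 C=23] avail[A=55 B=48 C=23] open={}
Step 9: reserve R5 B 8 -> on_hand[A=55 B=48 C=23] avail[A=55 B=40 C=23] open={R5}
Step 10: reserve R6 B 2 -> on_hand[A=55 B=48 C=23] avail[A=55 B=38 C=23] open={R5,R6}
Step 11: reserve R7 B 9 -> on_hand[A=55 B=48 C=23] avail[A=55 B=29 C=23] open={R5,R6,R7}
Step 12: commit R5 -> on_hand[A=55 B=40 C=23] avail[A=55 B=29 C=23] open={R6,R7}
Step 13: reserve R8 B 4 -> on_hand[A=55 B=40 C=23] avail[A=55 B=25 C=23] open={R6,R7,R8}
Final available[B] = 25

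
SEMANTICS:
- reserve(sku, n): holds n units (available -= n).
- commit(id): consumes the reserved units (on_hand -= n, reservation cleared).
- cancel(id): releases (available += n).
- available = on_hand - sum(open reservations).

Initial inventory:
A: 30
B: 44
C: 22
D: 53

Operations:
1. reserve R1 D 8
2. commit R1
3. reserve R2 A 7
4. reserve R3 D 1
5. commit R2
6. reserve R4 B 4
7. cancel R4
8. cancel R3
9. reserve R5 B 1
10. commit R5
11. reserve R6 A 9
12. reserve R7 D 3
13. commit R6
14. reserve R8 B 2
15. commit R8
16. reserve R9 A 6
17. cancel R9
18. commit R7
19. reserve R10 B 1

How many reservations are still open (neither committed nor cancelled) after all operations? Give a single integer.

Step 1: reserve R1 D 8 -> on_hand[A=30 B=44 C=22 D=53] avail[A=30 B=44 C=22 D=45] open={R1}
Step 2: commit R1 -> on_hand[A=30 B=44 C=22 D=45] avail[A=30 B=44 C=22 D=45] open={}
Step 3: reserve R2 A 7 -> on_hand[A=30 B=44 C=22 D=45] avail[A=23 B=44 C=22 D=45] open={R2}
Step 4: reserve R3 D 1 -> on_hand[A=30 B=44 C=22 D=45] avail[A=23 B=44 C=22 D=44] open={R2,R3}
Step 5: commit R2 -> on_hand[A=23 B=44 C=22 D=45] avail[A=23 B=44 C=22 D=44] open={R3}
Step 6: reserve R4 B 4 -> on_hand[A=23 B=44 C=22 D=45] avail[A=23 B=40 C=22 D=44] open={R3,R4}
Step 7: cancel R4 -> on_hand[A=23 B=44 C=22 D=45] avail[A=23 B=44 C=22 D=44] open={R3}
Step 8: cancel R3 -> on_hand[A=23 B=44 C=22 D=45] avail[A=23 B=44 C=22 D=45] open={}
Step 9: reserve R5 B 1 -> on_hand[A=23 B=44 C=22 D=45] avail[A=23 B=43 C=22 D=45] open={R5}
Step 10: commit R5 -> on_hand[A=23 B=43 C=22 D=45] avail[A=23 B=43 C=22 D=45] open={}
Step 11: reserve R6 A 9 -> on_hand[A=23 B=43 C=22 D=45] avail[A=14 B=43 C=22 D=45] open={R6}
Step 12: reserve R7 D 3 -> on_hand[A=23 B=43 C=22 D=45] avail[A=14 B=43 C=22 D=42] open={R6,R7}
Step 13: commit R6 -> on_hand[A=14 B=43 C=22 D=45] avail[A=14 B=43 C=22 D=42] open={R7}
Step 14: reserve R8 B 2 -> on_hand[A=14 B=43 C=22 D=45] avail[A=14 B=41 C=22 D=42] open={R7,R8}
Step 15: commit R8 -> on_hand[A=14 B=41 C=22 D=45] avail[A=14 B=41 C=22 D=42] open={R7}
Step 16: reserve R9 A 6 -> on_hand[A=14 B=41 C=22 D=45] avail[A=8 B=41 C=22 D=42] open={R7,R9}
Step 17: cancel R9 -> on_hand[A=14 B=41 C=22 D=45] avail[A=14 B=41 C=22 D=42] open={R7}
Step 18: commit R7 -> on_hand[A=14 B=41 C=22 D=42] avail[A=14 B=41 C=22 D=42] open={}
Step 19: reserve R10 B 1 -> on_hand[A=14 B=41 C=22 D=42] avail[A=14 B=40 C=22 D=42] open={R10}
Open reservations: ['R10'] -> 1

Answer: 1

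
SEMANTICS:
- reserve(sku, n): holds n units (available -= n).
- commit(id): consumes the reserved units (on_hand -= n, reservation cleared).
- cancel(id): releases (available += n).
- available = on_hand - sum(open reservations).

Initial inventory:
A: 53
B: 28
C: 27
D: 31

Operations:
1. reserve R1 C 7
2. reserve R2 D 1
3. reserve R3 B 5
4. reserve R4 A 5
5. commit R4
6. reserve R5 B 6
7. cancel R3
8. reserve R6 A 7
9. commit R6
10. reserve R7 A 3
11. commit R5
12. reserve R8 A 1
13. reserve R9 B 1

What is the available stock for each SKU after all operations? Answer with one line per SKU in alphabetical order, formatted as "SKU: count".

Step 1: reserve R1 C 7 -> on_hand[A=53 B=28 C=27 D=31] avail[A=53 B=28 C=20 D=31] open={R1}
Step 2: reserve R2 D 1 -> on_hand[A=53 B=28 C=27 D=31] avail[A=53 B=28 C=20 D=30] open={R1,R2}
Step 3: reserve R3 B 5 -> on_hand[A=53 B=28 C=27 D=31] avail[A=53 B=23 C=20 D=30] open={R1,R2,R3}
Step 4: reserve R4 A 5 -> on_hand[A=53 B=28 C=27 D=31] avail[A=48 B=23 C=20 D=30] open={R1,R2,R3,R4}
Step 5: commit R4 -> on_hand[A=48 B=28 C=27 D=31] avail[A=48 B=23 C=20 D=30] open={R1,R2,R3}
Step 6: reserve R5 B 6 -> on_hand[A=48 B=28 C=27 D=31] avail[A=48 B=17 C=20 D=30] open={R1,R2,R3,R5}
Step 7: cancel R3 -> on_hand[A=48 B=28 C=27 D=31] avail[A=48 B=22 C=20 D=30] open={R1,R2,R5}
Step 8: reserve R6 A 7 -> on_hand[A=48 B=28 C=27 D=31] avail[A=41 B=22 C=20 D=30] open={R1,R2,R5,R6}
Step 9: commit R6 -> on_hand[A=41 B=28 C=27 D=31] avail[A=41 B=22 C=20 D=30] open={R1,R2,R5}
Step 10: reserve R7 A 3 -> on_hand[A=41 B=28 C=27 D=31] avail[A=38 B=22 C=20 D=30] open={R1,R2,R5,R7}
Step 11: commit R5 -> on_hand[A=41 B=22 C=27 D=31] avail[A=38 B=22 C=20 D=30] open={R1,R2,R7}
Step 12: reserve R8 A 1 -> on_hand[A=41 B=22 C=27 D=31] avail[A=37 B=22 C=20 D=30] open={R1,R2,R7,R8}
Step 13: reserve R9 B 1 -> on_hand[A=41 B=22 C=27 D=31] avail[A=37 B=21 C=20 D=30] open={R1,R2,R7,R8,R9}

Answer: A: 37
B: 21
C: 20
D: 30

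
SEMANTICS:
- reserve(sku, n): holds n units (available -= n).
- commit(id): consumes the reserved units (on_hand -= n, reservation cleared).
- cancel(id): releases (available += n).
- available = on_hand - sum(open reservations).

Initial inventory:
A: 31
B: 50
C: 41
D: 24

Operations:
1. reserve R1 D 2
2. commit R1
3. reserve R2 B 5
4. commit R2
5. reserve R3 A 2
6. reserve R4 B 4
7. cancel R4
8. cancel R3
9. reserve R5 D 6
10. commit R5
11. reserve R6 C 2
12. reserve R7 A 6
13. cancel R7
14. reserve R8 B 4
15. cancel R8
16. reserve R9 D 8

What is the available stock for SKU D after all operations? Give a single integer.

Step 1: reserve R1 D 2 -> on_hand[A=31 B=50 C=41 D=24] avail[A=31 B=50 C=41 D=22] open={R1}
Step 2: commit R1 -> on_hand[A=31 B=50 C=41 D=22] avail[A=31 B=50 C=41 D=22] open={}
Step 3: reserve R2 B 5 -> on_hand[A=31 B=50 C=41 D=22] avail[A=31 B=45 C=41 D=22] open={R2}
Step 4: commit R2 -> on_hand[A=31 B=45 C=41 D=22] avail[A=31 B=45 C=41 D=22] open={}
Step 5: reserve R3 A 2 -> on_hand[A=31 B=45 C=41 D=22] avail[A=29 B=45 C=41 D=22] open={R3}
Step 6: reserve R4 B 4 -> on_hand[A=31 B=45 C=41 D=22] avail[A=29 B=41 C=41 D=22] open={R3,R4}
Step 7: cancel R4 -> on_hand[A=31 B=45 C=41 D=22] avail[A=29 B=45 C=41 D=22] open={R3}
Step 8: cancel R3 -> on_hand[A=31 B=45 C=41 D=22] avail[A=31 B=45 C=41 D=22] open={}
Step 9: reserve R5 D 6 -> on_hand[A=31 B=45 C=41 D=22] avail[A=31 B=45 C=41 D=16] open={R5}
Step 10: commit R5 -> on_hand[A=31 B=45 C=41 D=16] avail[A=31 B=45 C=41 D=16] open={}
Step 11: reserve R6 C 2 -> on_hand[A=31 B=45 C=41 D=16] avail[A=31 B=45 C=39 D=16] open={R6}
Step 12: reserve R7 A 6 -> on_hand[A=31 B=45 C=41 D=16] avail[A=25 B=45 C=39 D=16] open={R6,R7}
Step 13: cancel R7 -> on_hand[A=31 B=45 C=41 D=16] avail[A=31 B=45 C=39 D=16] open={R6}
Step 14: reserve R8 B 4 -> on_hand[A=31 B=45 C=41 D=16] avail[A=31 B=41 C=39 D=16] open={R6,R8}
Step 15: cancel R8 -> on_hand[A=31 B=45 C=41 D=16] avail[A=31 B=45 C=39 D=16] open={R6}
Step 16: reserve R9 D 8 -> on_hand[A=31 B=45 C=41 D=16] avail[A=31 B=45 C=39 D=8] open={R6,R9}
Final available[D] = 8

Answer: 8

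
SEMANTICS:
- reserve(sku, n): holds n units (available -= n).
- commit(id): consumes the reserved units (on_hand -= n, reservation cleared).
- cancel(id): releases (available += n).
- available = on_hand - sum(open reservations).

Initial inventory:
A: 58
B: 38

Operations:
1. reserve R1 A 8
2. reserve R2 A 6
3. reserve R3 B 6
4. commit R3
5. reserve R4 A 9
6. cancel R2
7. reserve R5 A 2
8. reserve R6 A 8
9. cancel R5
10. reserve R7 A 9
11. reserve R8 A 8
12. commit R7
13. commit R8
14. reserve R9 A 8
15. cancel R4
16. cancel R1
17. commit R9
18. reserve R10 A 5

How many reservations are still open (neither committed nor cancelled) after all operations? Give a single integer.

Step 1: reserve R1 A 8 -> on_hand[A=58 B=38] avail[A=50 B=38] open={R1}
Step 2: reserve R2 A 6 -> on_hand[A=58 B=38] avail[A=44 B=38] open={R1,R2}
Step 3: reserve R3 B 6 -> on_hand[A=58 B=38] avail[A=44 B=32] open={R1,R2,R3}
Step 4: commit R3 -> on_hand[A=58 B=32] avail[A=44 B=32] open={R1,R2}
Step 5: reserve R4 A 9 -> on_hand[A=58 B=32] avail[A=35 B=32] open={R1,R2,R4}
Step 6: cancel R2 -> on_hand[A=58 B=32] avail[A=41 B=32] open={R1,R4}
Step 7: reserve R5 A 2 -> on_hand[A=58 B=32] avail[A=39 B=32] open={R1,R4,R5}
Step 8: reserve R6 A 8 -> on_hand[A=58 B=32] avail[A=31 B=32] open={R1,R4,R5,R6}
Step 9: cancel R5 -> on_hand[A=58 B=32] avail[A=33 B=32] open={R1,R4,R6}
Step 10: reserve R7 A 9 -> on_hand[A=58 B=32] avail[A=24 B=32] open={R1,R4,R6,R7}
Step 11: reserve R8 A 8 -> on_hand[A=58 B=32] avail[A=16 B=32] open={R1,R4,R6,R7,R8}
Step 12: commit R7 -> on_hand[A=49 B=32] avail[A=16 B=32] open={R1,R4,R6,R8}
Step 13: commit R8 -> on_hand[A=41 B=32] avail[A=16 B=32] open={R1,R4,R6}
Step 14: reserve R9 A 8 -> on_hand[A=41 B=32] avail[A=8 B=32] open={R1,R4,R6,R9}
Step 15: cancel R4 -> on_hand[A=41 B=32] avail[A=17 B=32] open={R1,R6,R9}
Step 16: cancel R1 -> on_hand[A=41 B=32] avail[A=25 B=32] open={R6,R9}
Step 17: commit R9 -> on_hand[A=33 B=32] avail[A=25 B=32] open={R6}
Step 18: reserve R10 A 5 -> on_hand[A=33 B=32] avail[A=20 B=32] open={R10,R6}
Open reservations: ['R10', 'R6'] -> 2

Answer: 2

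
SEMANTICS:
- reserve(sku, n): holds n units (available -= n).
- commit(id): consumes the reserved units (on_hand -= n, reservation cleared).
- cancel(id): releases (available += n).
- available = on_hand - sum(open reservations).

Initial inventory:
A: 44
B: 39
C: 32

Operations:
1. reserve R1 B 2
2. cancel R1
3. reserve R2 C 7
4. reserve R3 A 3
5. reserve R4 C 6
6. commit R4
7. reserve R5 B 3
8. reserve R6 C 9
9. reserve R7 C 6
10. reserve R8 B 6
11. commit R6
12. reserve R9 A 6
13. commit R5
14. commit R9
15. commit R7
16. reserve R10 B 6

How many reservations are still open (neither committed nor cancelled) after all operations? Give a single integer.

Answer: 4

Derivation:
Step 1: reserve R1 B 2 -> on_hand[A=44 B=39 C=32] avail[A=44 B=37 C=32] open={R1}
Step 2: cancel R1 -> on_hand[A=44 B=39 C=32] avail[A=44 B=39 C=32] open={}
Step 3: reserve R2 C 7 -> on_hand[A=44 B=39 C=32] avail[A=44 B=39 C=25] open={R2}
Step 4: reserve R3 A 3 -> on_hand[A=44 B=39 C=32] avail[A=41 B=39 C=25] open={R2,R3}
Step 5: reserve R4 C 6 -> on_hand[A=44 B=39 C=32] avail[A=41 B=39 C=19] open={R2,R3,R4}
Step 6: commit R4 -> on_hand[A=44 B=39 C=26] avail[A=41 B=39 C=19] open={R2,R3}
Step 7: reserve R5 B 3 -> on_hand[A=44 B=39 C=26] avail[A=41 B=36 C=19] open={R2,R3,R5}
Step 8: reserve R6 C 9 -> on_hand[A=44 B=39 C=26] avail[A=41 B=36 C=10] open={R2,R3,R5,R6}
Step 9: reserve R7 C 6 -> on_hand[A=44 B=39 C=26] avail[A=41 B=36 C=4] open={R2,R3,R5,R6,R7}
Step 10: reserve R8 B 6 -> on_hand[A=44 B=39 C=26] avail[A=41 B=30 C=4] open={R2,R3,R5,R6,R7,R8}
Step 11: commit R6 -> on_hand[A=44 B=39 C=17] avail[A=41 B=30 C=4] open={R2,R3,R5,R7,R8}
Step 12: reserve R9 A 6 -> on_hand[A=44 B=39 C=17] avail[A=35 B=30 C=4] open={R2,R3,R5,R7,R8,R9}
Step 13: commit R5 -> on_hand[A=44 B=36 C=17] avail[A=35 B=30 C=4] open={R2,R3,R7,R8,R9}
Step 14: commit R9 -> on_hand[A=38 B=36 C=17] avail[A=35 B=30 C=4] open={R2,R3,R7,R8}
Step 15: commit R7 -> on_hand[A=38 B=36 C=11] avail[A=35 B=30 C=4] open={R2,R3,R8}
Step 16: reserve R10 B 6 -> on_hand[A=38 B=36 C=11] avail[A=35 B=24 C=4] open={R10,R2,R3,R8}
Open reservations: ['R10', 'R2', 'R3', 'R8'] -> 4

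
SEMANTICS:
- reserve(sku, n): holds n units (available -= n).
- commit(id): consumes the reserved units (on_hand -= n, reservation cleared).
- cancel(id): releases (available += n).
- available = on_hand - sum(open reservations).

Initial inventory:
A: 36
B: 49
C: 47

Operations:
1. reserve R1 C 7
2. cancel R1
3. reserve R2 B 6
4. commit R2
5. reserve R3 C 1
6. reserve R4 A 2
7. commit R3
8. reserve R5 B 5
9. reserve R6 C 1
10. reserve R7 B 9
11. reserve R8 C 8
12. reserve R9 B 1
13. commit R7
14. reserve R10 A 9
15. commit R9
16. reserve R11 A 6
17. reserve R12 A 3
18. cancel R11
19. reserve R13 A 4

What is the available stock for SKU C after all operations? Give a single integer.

Answer: 37

Derivation:
Step 1: reserve R1 C 7 -> on_hand[A=36 B=49 C=47] avail[A=36 B=49 C=40] open={R1}
Step 2: cancel R1 -> on_hand[A=36 B=49 C=47] avail[A=36 B=49 C=47] open={}
Step 3: reserve R2 B 6 -> on_hand[A=36 B=49 C=47] avail[A=36 B=43 C=47] open={R2}
Step 4: commit R2 -> on_hand[A=36 B=43 C=47] avail[A=36 B=43 C=47] open={}
Step 5: reserve R3 C 1 -> on_hand[A=36 B=43 C=47] avail[A=36 B=43 C=46] open={R3}
Step 6: reserve R4 A 2 -> on_hand[A=36 B=43 C=47] avail[A=34 B=43 C=46] open={R3,R4}
Step 7: commit R3 -> on_hand[A=36 B=43 C=46] avail[A=34 B=43 C=46] open={R4}
Step 8: reserve R5 B 5 -> on_hand[A=36 B=43 C=46] avail[A=34 B=38 C=46] open={R4,R5}
Step 9: reserve R6 C 1 -> on_hand[A=36 B=43 C=46] avail[A=34 B=38 C=45] open={R4,R5,R6}
Step 10: reserve R7 B 9 -> on_hand[A=36 B=43 C=46] avail[A=34 B=29 C=45] open={R4,R5,R6,R7}
Step 11: reserve R8 C 8 -> on_hand[A=36 B=43 C=46] avail[A=34 B=29 C=37] open={R4,R5,R6,R7,R8}
Step 12: reserve R9 B 1 -> on_hand[A=36 B=43 C=46] avail[A=34 B=28 C=37] open={R4,R5,R6,R7,R8,R9}
Step 13: commit R7 -> on_hand[A=36 B=34 C=46] avail[A=34 B=28 C=37] open={R4,R5,R6,R8,R9}
Step 14: reserve R10 A 9 -> on_hand[A=36 B=34 C=46] avail[A=25 B=28 C=37] open={R10,R4,R5,R6,R8,R9}
Step 15: commit R9 -> on_hand[A=36 B=33 C=46] avail[A=25 B=28 C=37] open={R10,R4,R5,R6,R8}
Step 16: reserve R11 A 6 -> on_hand[A=36 B=33 C=46] avail[A=19 B=28 C=37] open={R10,R11,R4,R5,R6,R8}
Step 17: reserve R12 A 3 -> on_hand[A=36 B=33 C=46] avail[A=16 B=28 C=37] open={R10,R11,R12,R4,R5,R6,R8}
Step 18: cancel R11 -> on_hand[A=36 B=33 C=46] avail[A=22 B=28 C=37] open={R10,R12,R4,R5,R6,R8}
Step 19: reserve R13 A 4 -> on_hand[A=36 B=33 C=46] avail[A=18 B=28 C=37] open={R10,R12,R13,R4,R5,R6,R8}
Final available[C] = 37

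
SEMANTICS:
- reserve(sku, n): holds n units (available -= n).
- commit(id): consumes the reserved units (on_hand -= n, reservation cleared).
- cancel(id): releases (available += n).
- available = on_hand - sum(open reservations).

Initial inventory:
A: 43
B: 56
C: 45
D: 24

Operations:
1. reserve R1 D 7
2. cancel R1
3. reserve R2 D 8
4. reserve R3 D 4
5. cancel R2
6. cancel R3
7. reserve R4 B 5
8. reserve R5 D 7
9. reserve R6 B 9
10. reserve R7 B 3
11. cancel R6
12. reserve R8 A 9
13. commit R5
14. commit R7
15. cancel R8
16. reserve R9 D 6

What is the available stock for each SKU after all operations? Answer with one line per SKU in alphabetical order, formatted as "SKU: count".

Answer: A: 43
B: 48
C: 45
D: 11

Derivation:
Step 1: reserve R1 D 7 -> on_hand[A=43 B=56 C=45 D=24] avail[A=43 B=56 C=45 D=17] open={R1}
Step 2: cancel R1 -> on_hand[A=43 B=56 C=45 D=24] avail[A=43 B=56 C=45 D=24] open={}
Step 3: reserve R2 D 8 -> on_hand[A=43 B=56 C=45 D=24] avail[A=43 B=56 C=45 D=16] open={R2}
Step 4: reserve R3 D 4 -> on_hand[A=43 B=56 C=45 D=24] avail[A=43 B=56 C=45 D=12] open={R2,R3}
Step 5: cancel R2 -> on_hand[A=43 B=56 C=45 D=24] avail[A=43 B=56 C=45 D=20] open={R3}
Step 6: cancel R3 -> on_hand[A=43 B=56 C=45 D=24] avail[A=43 B=56 C=45 D=24] open={}
Step 7: reserve R4 B 5 -> on_hand[A=43 B=56 C=45 D=24] avail[A=43 B=51 C=45 D=24] open={R4}
Step 8: reserve R5 D 7 -> on_hand[A=43 B=56 C=45 D=24] avail[A=43 B=51 C=45 D=17] open={R4,R5}
Step 9: reserve R6 B 9 -> on_hand[A=43 B=56 C=45 D=24] avail[A=43 B=42 C=45 D=17] open={R4,R5,R6}
Step 10: reserve R7 B 3 -> on_hand[A=43 B=56 C=45 D=24] avail[A=43 B=39 C=45 D=17] open={R4,R5,R6,R7}
Step 11: cancel R6 -> on_hand[A=43 B=56 C=45 D=24] avail[A=43 B=48 C=45 D=17] open={R4,R5,R7}
Step 12: reserve R8 A 9 -> on_hand[A=43 B=56 C=45 D=24] avail[A=34 B=48 C=45 D=17] open={R4,R5,R7,R8}
Step 13: commit R5 -> on_hand[A=43 B=56 C=45 D=17] avail[A=34 B=48 C=45 D=17] open={R4,R7,R8}
Step 14: commit R7 -> on_hand[A=43 B=53 C=45 D=17] avail[A=34 B=48 C=45 D=17] open={R4,R8}
Step 15: cancel R8 -> on_hand[A=43 B=53 C=45 D=17] avail[A=43 B=48 C=45 D=17] open={R4}
Step 16: reserve R9 D 6 -> on_hand[A=43 B=53 C=45 D=17] avail[A=43 B=48 C=45 D=11] open={R4,R9}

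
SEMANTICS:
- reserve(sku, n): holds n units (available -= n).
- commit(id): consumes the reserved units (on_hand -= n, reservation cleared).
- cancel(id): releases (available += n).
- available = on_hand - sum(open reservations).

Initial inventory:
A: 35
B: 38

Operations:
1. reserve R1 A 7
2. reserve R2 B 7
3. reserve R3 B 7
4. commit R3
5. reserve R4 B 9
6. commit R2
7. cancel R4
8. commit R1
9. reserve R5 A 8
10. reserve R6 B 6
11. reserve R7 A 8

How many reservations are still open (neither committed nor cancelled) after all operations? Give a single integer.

Answer: 3

Derivation:
Step 1: reserve R1 A 7 -> on_hand[A=35 B=38] avail[A=28 B=38] open={R1}
Step 2: reserve R2 B 7 -> on_hand[A=35 B=38] avail[A=28 B=31] open={R1,R2}
Step 3: reserve R3 B 7 -> on_hand[A=35 B=38] avail[A=28 B=24] open={R1,R2,R3}
Step 4: commit R3 -> on_hand[A=35 B=31] avail[A=28 B=24] open={R1,R2}
Step 5: reserve R4 B 9 -> on_hand[A=35 B=31] avail[A=28 B=15] open={R1,R2,R4}
Step 6: commit R2 -> on_hand[A=35 B=24] avail[A=28 B=15] open={R1,R4}
Step 7: cancel R4 -> on_hand[A=35 B=24] avail[A=28 B=24] open={R1}
Step 8: commit R1 -> on_hand[A=28 B=24] avail[A=28 B=24] open={}
Step 9: reserve R5 A 8 -> on_hand[A=28 B=24] avail[A=20 B=24] open={R5}
Step 10: reserve R6 B 6 -> on_hand[A=28 B=24] avail[A=20 B=18] open={R5,R6}
Step 11: reserve R7 A 8 -> on_hand[A=28 B=24] avail[A=12 B=18] open={R5,R6,R7}
Open reservations: ['R5', 'R6', 'R7'] -> 3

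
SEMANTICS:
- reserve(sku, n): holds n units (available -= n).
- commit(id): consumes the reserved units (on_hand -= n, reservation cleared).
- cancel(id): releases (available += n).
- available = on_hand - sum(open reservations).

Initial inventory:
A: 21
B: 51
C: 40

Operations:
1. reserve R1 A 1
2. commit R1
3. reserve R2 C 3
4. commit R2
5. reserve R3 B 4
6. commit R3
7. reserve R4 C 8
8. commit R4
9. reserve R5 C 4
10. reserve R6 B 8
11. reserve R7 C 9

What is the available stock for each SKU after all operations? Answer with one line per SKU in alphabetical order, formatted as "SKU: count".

Step 1: reserve R1 A 1 -> on_hand[A=21 B=51 C=40] avail[A=20 B=51 C=40] open={R1}
Step 2: commit R1 -> on_hand[A=20 B=51 C=40] avail[A=20 B=51 C=40] open={}
Step 3: reserve R2 C 3 -> on_hand[A=20 B=51 C=40] avail[A=20 B=51 C=37] open={R2}
Step 4: commit R2 -> on_hand[A=20 B=51 C=37] avail[A=20 B=51 C=37] open={}
Step 5: reserve R3 B 4 -> on_hand[A=20 B=51 C=37] avail[A=20 B=47 C=37] open={R3}
Step 6: commit R3 -> on_hand[A=20 B=47 C=37] avail[A=20 B=47 C=37] open={}
Step 7: reserve R4 C 8 -> on_hand[A=20 B=47 C=37] avail[A=20 B=47 C=29] open={R4}
Step 8: commit R4 -> on_hand[A=20 B=47 C=29] avail[A=20 B=47 C=29] open={}
Step 9: reserve R5 C 4 -> on_hand[A=20 B=47 C=29] avail[A=20 B=47 C=25] open={R5}
Step 10: reserve R6 B 8 -> on_hand[A=20 B=47 C=29] avail[A=20 B=39 C=25] open={R5,R6}
Step 11: reserve R7 C 9 -> on_hand[A=20 B=47 C=29] avail[A=20 B=39 C=16] open={R5,R6,R7}

Answer: A: 20
B: 39
C: 16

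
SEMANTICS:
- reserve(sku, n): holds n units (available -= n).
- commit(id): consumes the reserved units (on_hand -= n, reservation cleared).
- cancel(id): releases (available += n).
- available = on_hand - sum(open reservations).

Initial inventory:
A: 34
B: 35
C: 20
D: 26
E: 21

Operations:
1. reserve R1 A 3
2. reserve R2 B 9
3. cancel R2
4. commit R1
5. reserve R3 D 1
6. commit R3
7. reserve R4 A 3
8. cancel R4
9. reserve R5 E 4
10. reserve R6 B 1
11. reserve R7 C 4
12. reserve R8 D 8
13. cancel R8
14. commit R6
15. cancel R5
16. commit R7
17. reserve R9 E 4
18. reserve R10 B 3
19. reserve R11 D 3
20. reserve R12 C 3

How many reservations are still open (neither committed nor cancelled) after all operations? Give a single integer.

Answer: 4

Derivation:
Step 1: reserve R1 A 3 -> on_hand[A=34 B=35 C=20 D=26 E=21] avail[A=31 B=35 C=20 D=26 E=21] open={R1}
Step 2: reserve R2 B 9 -> on_hand[A=34 B=35 C=20 D=26 E=21] avail[A=31 B=26 C=20 D=26 E=21] open={R1,R2}
Step 3: cancel R2 -> on_hand[A=34 B=35 C=20 D=26 E=21] avail[A=31 B=35 C=20 D=26 E=21] open={R1}
Step 4: commit R1 -> on_hand[A=31 B=35 C=20 D=26 E=21] avail[A=31 B=35 C=20 D=26 E=21] open={}
Step 5: reserve R3 D 1 -> on_hand[A=31 B=35 C=20 D=26 E=21] avail[A=31 B=35 C=20 D=25 E=21] open={R3}
Step 6: commit R3 -> on_hand[A=31 B=35 C=20 D=25 E=21] avail[A=31 B=35 C=20 D=25 E=21] open={}
Step 7: reserve R4 A 3 -> on_hand[A=31 B=35 C=20 D=25 E=21] avail[A=28 B=35 C=20 D=25 E=21] open={R4}
Step 8: cancel R4 -> on_hand[A=31 B=35 C=20 D=25 E=21] avail[A=31 B=35 C=20 D=25 E=21] open={}
Step 9: reserve R5 E 4 -> on_hand[A=31 B=35 C=20 D=25 E=21] avail[A=31 B=35 C=20 D=25 E=17] open={R5}
Step 10: reserve R6 B 1 -> on_hand[A=31 B=35 C=20 D=25 E=21] avail[A=31 B=34 C=20 D=25 E=17] open={R5,R6}
Step 11: reserve R7 C 4 -> on_hand[A=31 B=35 C=20 D=25 E=21] avail[A=31 B=34 C=16 D=25 E=17] open={R5,R6,R7}
Step 12: reserve R8 D 8 -> on_hand[A=31 B=35 C=20 D=25 E=21] avail[A=31 B=34 C=16 D=17 E=17] open={R5,R6,R7,R8}
Step 13: cancel R8 -> on_hand[A=31 B=35 C=20 D=25 E=21] avail[A=31 B=34 C=16 D=25 E=17] open={R5,R6,R7}
Step 14: commit R6 -> on_hand[A=31 B=34 C=20 D=25 E=21] avail[A=31 B=34 C=16 D=25 E=17] open={R5,R7}
Step 15: cancel R5 -> on_hand[A=31 B=34 C=20 D=25 E=21] avail[A=31 B=34 C=16 D=25 E=21] open={R7}
Step 16: commit R7 -> on_hand[A=31 B=34 C=16 D=25 E=21] avail[A=31 B=34 C=16 D=25 E=21] open={}
Step 17: reserve R9 E 4 -> on_hand[A=31 B=34 C=16 D=25 E=21] avail[A=31 B=34 C=16 D=25 E=17] open={R9}
Step 18: reserve R10 B 3 -> on_hand[A=31 B=34 C=16 D=25 E=21] avail[A=31 B=31 C=16 D=25 E=17] open={R10,R9}
Step 19: reserve R11 D 3 -> on_hand[A=31 B=34 C=16 D=25 E=21] avail[A=31 B=31 C=16 D=22 E=17] open={R10,R11,R9}
Step 20: reserve R12 C 3 -> on_hand[A=31 B=34 C=16 D=25 E=21] avail[A=31 B=31 C=13 D=22 E=17] open={R10,R11,R12,R9}
Open reservations: ['R10', 'R11', 'R12', 'R9'] -> 4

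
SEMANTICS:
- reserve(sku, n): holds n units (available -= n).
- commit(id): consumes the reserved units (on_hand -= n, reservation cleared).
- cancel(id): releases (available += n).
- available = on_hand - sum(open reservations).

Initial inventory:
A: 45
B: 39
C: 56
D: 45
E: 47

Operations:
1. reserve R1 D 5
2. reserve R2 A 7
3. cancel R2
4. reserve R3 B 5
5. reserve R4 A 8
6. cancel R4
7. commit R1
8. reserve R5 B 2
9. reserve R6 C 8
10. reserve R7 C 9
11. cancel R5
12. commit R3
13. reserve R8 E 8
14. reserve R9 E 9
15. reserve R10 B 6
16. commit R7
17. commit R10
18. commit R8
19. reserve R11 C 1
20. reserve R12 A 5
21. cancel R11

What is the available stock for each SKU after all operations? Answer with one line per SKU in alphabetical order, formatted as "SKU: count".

Step 1: reserve R1 D 5 -> on_hand[A=45 B=39 C=56 D=45 E=47] avail[A=45 B=39 C=56 D=40 E=47] open={R1}
Step 2: reserve R2 A 7 -> on_hand[A=45 B=39 C=56 D=45 E=47] avail[A=38 B=39 C=56 D=40 E=47] open={R1,R2}
Step 3: cancel R2 -> on_hand[A=45 B=39 C=56 D=45 E=47] avail[A=45 B=39 C=56 D=40 E=47] open={R1}
Step 4: reserve R3 B 5 -> on_hand[A=45 B=39 C=56 D=45 E=47] avail[A=45 B=34 C=56 D=40 E=47] open={R1,R3}
Step 5: reserve R4 A 8 -> on_hand[A=45 B=39 C=56 D=45 E=47] avail[A=37 B=34 C=56 D=40 E=47] open={R1,R3,R4}
Step 6: cancel R4 -> on_hand[A=45 B=39 C=56 D=45 E=47] avail[A=45 B=34 C=56 D=40 E=47] open={R1,R3}
Step 7: commit R1 -> on_hand[A=45 B=39 C=56 D=40 E=47] avail[A=45 B=34 C=56 D=40 E=47] open={R3}
Step 8: reserve R5 B 2 -> on_hand[A=45 B=39 C=56 D=40 E=47] avail[A=45 B=32 C=56 D=40 E=47] open={R3,R5}
Step 9: reserve R6 C 8 -> on_hand[A=45 B=39 C=56 D=40 E=47] avail[A=45 B=32 C=48 D=40 E=47] open={R3,R5,R6}
Step 10: reserve R7 C 9 -> on_hand[A=45 B=39 C=56 D=40 E=47] avail[A=45 B=32 C=39 D=40 E=47] open={R3,R5,R6,R7}
Step 11: cancel R5 -> on_hand[A=45 B=39 C=56 D=40 E=47] avail[A=45 B=34 C=39 D=40 E=47] open={R3,R6,R7}
Step 12: commit R3 -> on_hand[A=45 B=34 C=56 D=40 E=47] avail[A=45 B=34 C=39 D=40 E=47] open={R6,R7}
Step 13: reserve R8 E 8 -> on_hand[A=45 B=34 C=56 D=40 E=47] avail[A=45 B=34 C=39 D=40 E=39] open={R6,R7,R8}
Step 14: reserve R9 E 9 -> on_hand[A=45 B=34 C=56 D=40 E=47] avail[A=45 B=34 C=39 D=40 E=30] open={R6,R7,R8,R9}
Step 15: reserve R10 B 6 -> on_hand[A=45 B=34 C=56 D=40 E=47] avail[A=45 B=28 C=39 D=40 E=30] open={R10,R6,R7,R8,R9}
Step 16: commit R7 -> on_hand[A=45 B=34 C=47 D=40 E=47] avail[A=45 B=28 C=39 D=40 E=30] open={R10,R6,R8,R9}
Step 17: commit R10 -> on_hand[A=45 B=28 C=47 D=40 E=47] avail[A=45 B=28 C=39 D=40 E=30] open={R6,R8,R9}
Step 18: commit R8 -> on_hand[A=45 B=28 C=47 D=40 E=39] avail[A=45 B=28 C=39 D=40 E=30] open={R6,R9}
Step 19: reserve R11 C 1 -> on_hand[A=45 B=28 C=47 D=40 E=39] avail[A=45 B=28 C=38 D=40 E=30] open={R11,R6,R9}
Step 20: reserve R12 A 5 -> on_hand[A=45 B=28 C=47 D=40 E=39] avail[A=40 B=28 C=38 D=40 E=30] open={R11,R12,R6,R9}
Step 21: cancel R11 -> on_hand[A=45 B=28 C=47 D=40 E=39] avail[A=40 B=28 C=39 D=40 E=30] open={R12,R6,R9}

Answer: A: 40
B: 28
C: 39
D: 40
E: 30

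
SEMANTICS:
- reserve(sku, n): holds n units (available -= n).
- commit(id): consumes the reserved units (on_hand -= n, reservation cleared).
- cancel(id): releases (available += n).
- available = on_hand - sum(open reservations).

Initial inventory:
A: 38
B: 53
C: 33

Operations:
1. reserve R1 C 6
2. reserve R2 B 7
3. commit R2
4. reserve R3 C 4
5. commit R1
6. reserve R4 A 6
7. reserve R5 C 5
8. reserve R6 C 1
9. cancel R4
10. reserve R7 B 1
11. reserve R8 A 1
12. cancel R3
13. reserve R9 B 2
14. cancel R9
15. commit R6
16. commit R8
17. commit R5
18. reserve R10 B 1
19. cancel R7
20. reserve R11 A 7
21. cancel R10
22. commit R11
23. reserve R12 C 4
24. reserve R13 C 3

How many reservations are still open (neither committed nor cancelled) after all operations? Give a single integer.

Answer: 2

Derivation:
Step 1: reserve R1 C 6 -> on_hand[A=38 B=53 C=33] avail[A=38 B=53 C=27] open={R1}
Step 2: reserve R2 B 7 -> on_hand[A=38 B=53 C=33] avail[A=38 B=46 C=27] open={R1,R2}
Step 3: commit R2 -> on_hand[A=38 B=46 C=33] avail[A=38 B=46 C=27] open={R1}
Step 4: reserve R3 C 4 -> on_hand[A=38 B=46 C=33] avail[A=38 B=46 C=23] open={R1,R3}
Step 5: commit R1 -> on_hand[A=38 B=46 C=27] avail[A=38 B=46 C=23] open={R3}
Step 6: reserve R4 A 6 -> on_hand[A=38 B=46 C=27] avail[A=32 B=46 C=23] open={R3,R4}
Step 7: reserve R5 C 5 -> on_hand[A=38 B=46 C=27] avail[A=32 B=46 C=18] open={R3,R4,R5}
Step 8: reserve R6 C 1 -> on_hand[A=38 B=46 C=27] avail[A=32 B=46 C=17] open={R3,R4,R5,R6}
Step 9: cancel R4 -> on_hand[A=38 B=46 C=27] avail[A=38 B=46 C=17] open={R3,R5,R6}
Step 10: reserve R7 B 1 -> on_hand[A=38 B=46 C=27] avail[A=38 B=45 C=17] open={R3,R5,R6,R7}
Step 11: reserve R8 A 1 -> on_hand[A=38 B=46 C=27] avail[A=37 B=45 C=17] open={R3,R5,R6,R7,R8}
Step 12: cancel R3 -> on_hand[A=38 B=46 C=27] avail[A=37 B=45 C=21] open={R5,R6,R7,R8}
Step 13: reserve R9 B 2 -> on_hand[A=38 B=46 C=27] avail[A=37 B=43 C=21] open={R5,R6,R7,R8,R9}
Step 14: cancel R9 -> on_hand[A=38 B=46 C=27] avail[A=37 B=45 C=21] open={R5,R6,R7,R8}
Step 15: commit R6 -> on_hand[A=38 B=46 C=26] avail[A=37 B=45 C=21] open={R5,R7,R8}
Step 16: commit R8 -> on_hand[A=37 B=46 C=26] avail[A=37 B=45 C=21] open={R5,R7}
Step 17: commit R5 -> on_hand[A=37 B=46 C=21] avail[A=37 B=45 C=21] open={R7}
Step 18: reserve R10 B 1 -> on_hand[A=37 B=46 C=21] avail[A=37 B=44 C=21] open={R10,R7}
Step 19: cancel R7 -> on_hand[A=37 B=46 C=21] avail[A=37 B=45 C=21] open={R10}
Step 20: reserve R11 A 7 -> on_hand[A=37 B=46 C=21] avail[A=30 B=45 C=21] open={R10,R11}
Step 21: cancel R10 -> on_hand[A=37 B=46 C=21] avail[A=30 B=46 C=21] open={R11}
Step 22: commit R11 -> on_hand[A=30 B=46 C=21] avail[A=30 B=46 C=21] open={}
Step 23: reserve R12 C 4 -> on_hand[A=30 B=46 C=21] avail[A=30 B=46 C=17] open={R12}
Step 24: reserve R13 C 3 -> on_hand[A=30 B=46 C=21] avail[A=30 B=46 C=14] open={R12,R13}
Open reservations: ['R12', 'R13'] -> 2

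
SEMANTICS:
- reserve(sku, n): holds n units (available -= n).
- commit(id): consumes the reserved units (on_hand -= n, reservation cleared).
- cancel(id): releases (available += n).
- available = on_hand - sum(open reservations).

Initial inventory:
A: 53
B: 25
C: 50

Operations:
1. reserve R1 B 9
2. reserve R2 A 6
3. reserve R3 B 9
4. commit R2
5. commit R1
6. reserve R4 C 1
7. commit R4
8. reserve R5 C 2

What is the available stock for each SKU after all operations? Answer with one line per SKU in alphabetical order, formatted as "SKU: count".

Step 1: reserve R1 B 9 -> on_hand[A=53 B=25 C=50] avail[A=53 B=16 C=50] open={R1}
Step 2: reserve R2 A 6 -> on_hand[A=53 B=25 C=50] avail[A=47 B=16 C=50] open={R1,R2}
Step 3: reserve R3 B 9 -> on_hand[A=53 B=25 C=50] avail[A=47 B=7 C=50] open={R1,R2,R3}
Step 4: commit R2 -> on_hand[A=47 B=25 C=50] avail[A=47 B=7 C=50] open={R1,R3}
Step 5: commit R1 -> on_hand[A=47 B=16 C=50] avail[A=47 B=7 C=50] open={R3}
Step 6: reserve R4 C 1 -> on_hand[A=47 B=16 C=50] avail[A=47 B=7 C=49] open={R3,R4}
Step 7: commit R4 -> on_hand[A=47 B=16 C=49] avail[A=47 B=7 C=49] open={R3}
Step 8: reserve R5 C 2 -> on_hand[A=47 B=16 C=49] avail[A=47 B=7 C=47] open={R3,R5}

Answer: A: 47
B: 7
C: 47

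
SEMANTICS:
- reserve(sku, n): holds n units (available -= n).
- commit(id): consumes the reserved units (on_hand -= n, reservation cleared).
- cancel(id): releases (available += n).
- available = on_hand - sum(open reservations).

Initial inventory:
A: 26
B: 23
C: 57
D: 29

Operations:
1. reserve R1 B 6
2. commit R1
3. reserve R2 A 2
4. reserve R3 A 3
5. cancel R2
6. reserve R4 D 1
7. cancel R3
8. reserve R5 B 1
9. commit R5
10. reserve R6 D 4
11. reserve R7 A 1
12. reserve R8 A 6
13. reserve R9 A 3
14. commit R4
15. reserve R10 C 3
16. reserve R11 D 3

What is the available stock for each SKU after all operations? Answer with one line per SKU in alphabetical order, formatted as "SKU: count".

Step 1: reserve R1 B 6 -> on_hand[A=26 B=23 C=57 D=29] avail[A=26 B=17 C=57 D=29] open={R1}
Step 2: commit R1 -> on_hand[A=26 B=17 C=57 D=29] avail[A=26 B=17 C=57 D=29] open={}
Step 3: reserve R2 A 2 -> on_hand[A=26 B=17 C=57 D=29] avail[A=24 B=17 C=57 D=29] open={R2}
Step 4: reserve R3 A 3 -> on_hand[A=26 B=17 C=57 D=29] avail[A=21 B=17 C=57 D=29] open={R2,R3}
Step 5: cancel R2 -> on_hand[A=26 B=17 C=57 D=29] avail[A=23 B=17 C=57 D=29] open={R3}
Step 6: reserve R4 D 1 -> on_hand[A=26 B=17 C=57 D=29] avail[A=23 B=17 C=57 D=28] open={R3,R4}
Step 7: cancel R3 -> on_hand[A=26 B=17 C=57 D=29] avail[A=26 B=17 C=57 D=28] open={R4}
Step 8: reserve R5 B 1 -> on_hand[A=26 B=17 C=57 D=29] avail[A=26 B=16 C=57 D=28] open={R4,R5}
Step 9: commit R5 -> on_hand[A=26 B=16 C=57 D=29] avail[A=26 B=16 C=57 D=28] open={R4}
Step 10: reserve R6 D 4 -> on_hand[A=26 B=16 C=57 D=29] avail[A=26 B=16 C=57 D=24] open={R4,R6}
Step 11: reserve R7 A 1 -> on_hand[A=26 B=16 C=57 D=29] avail[A=25 B=16 C=57 D=24] open={R4,R6,R7}
Step 12: reserve R8 A 6 -> on_hand[A=26 B=16 C=57 D=29] avail[A=19 B=16 C=57 D=24] open={R4,R6,R7,R8}
Step 13: reserve R9 A 3 -> on_hand[A=26 B=16 C=57 D=29] avail[A=16 B=16 C=57 D=24] open={R4,R6,R7,R8,R9}
Step 14: commit R4 -> on_hand[A=26 B=16 C=57 D=28] avail[A=16 B=16 C=57 D=24] open={R6,R7,R8,R9}
Step 15: reserve R10 C 3 -> on_hand[A=26 B=16 C=57 D=28] avail[A=16 B=16 C=54 D=24] open={R10,R6,R7,R8,R9}
Step 16: reserve R11 D 3 -> on_hand[A=26 B=16 C=57 D=28] avail[A=16 B=16 C=54 D=21] open={R10,R11,R6,R7,R8,R9}

Answer: A: 16
B: 16
C: 54
D: 21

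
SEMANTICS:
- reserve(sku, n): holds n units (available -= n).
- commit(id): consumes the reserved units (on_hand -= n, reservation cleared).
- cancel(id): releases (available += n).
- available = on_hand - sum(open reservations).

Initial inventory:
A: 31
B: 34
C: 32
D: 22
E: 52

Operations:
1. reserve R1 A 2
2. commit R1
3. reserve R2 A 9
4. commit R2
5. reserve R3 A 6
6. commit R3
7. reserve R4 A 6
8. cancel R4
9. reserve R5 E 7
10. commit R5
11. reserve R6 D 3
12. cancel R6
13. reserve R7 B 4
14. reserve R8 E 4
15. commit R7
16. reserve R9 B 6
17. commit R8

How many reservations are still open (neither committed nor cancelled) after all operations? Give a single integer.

Step 1: reserve R1 A 2 -> on_hand[A=31 B=34 C=32 D=22 E=52] avail[A=29 B=34 C=32 D=22 E=52] open={R1}
Step 2: commit R1 -> on_hand[A=29 B=34 C=32 D=22 E=52] avail[A=29 B=34 C=32 D=22 E=52] open={}
Step 3: reserve R2 A 9 -> on_hand[A=29 B=34 C=32 D=22 E=52] avail[A=20 B=34 C=32 D=22 E=52] open={R2}
Step 4: commit R2 -> on_hand[A=20 B=34 C=32 D=22 E=52] avail[A=20 B=34 C=32 D=22 E=52] open={}
Step 5: reserve R3 A 6 -> on_hand[A=20 B=34 C=32 D=22 E=52] avail[A=14 B=34 C=32 D=22 E=52] open={R3}
Step 6: commit R3 -> on_hand[A=14 B=34 C=32 D=22 E=52] avail[A=14 B=34 C=32 D=22 E=52] open={}
Step 7: reserve R4 A 6 -> on_hand[A=14 B=34 C=32 D=22 E=52] avail[A=8 B=34 C=32 D=22 E=52] open={R4}
Step 8: cancel R4 -> on_hand[A=14 B=34 C=32 D=22 E=52] avail[A=14 B=34 C=32 D=22 E=52] open={}
Step 9: reserve R5 E 7 -> on_hand[A=14 B=34 C=32 D=22 E=52] avail[A=14 B=34 C=32 D=22 E=45] open={R5}
Step 10: commit R5 -> on_hand[A=14 B=34 C=32 D=22 E=45] avail[A=14 B=34 C=32 D=22 E=45] open={}
Step 11: reserve R6 D 3 -> on_hand[A=14 B=34 C=32 D=22 E=45] avail[A=14 B=34 C=32 D=19 E=45] open={R6}
Step 12: cancel R6 -> on_hand[A=14 B=34 C=32 D=22 E=45] avail[A=14 B=34 C=32 D=22 E=45] open={}
Step 13: reserve R7 B 4 -> on_hand[A=14 B=34 C=32 D=22 E=45] avail[A=14 B=30 C=32 D=22 E=45] open={R7}
Step 14: reserve R8 E 4 -> on_hand[A=14 B=34 C=32 D=22 E=45] avail[A=14 B=30 C=32 D=22 E=41] open={R7,R8}
Step 15: commit R7 -> on_hand[A=14 B=30 C=32 D=22 E=45] avail[A=14 B=30 C=32 D=22 E=41] open={R8}
Step 16: reserve R9 B 6 -> on_hand[A=14 B=30 C=32 D=22 E=45] avail[A=14 B=24 C=32 D=22 E=41] open={R8,R9}
Step 17: commit R8 -> on_hand[A=14 B=30 C=32 D=22 E=41] avail[A=14 B=24 C=32 D=22 E=41] open={R9}
Open reservations: ['R9'] -> 1

Answer: 1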